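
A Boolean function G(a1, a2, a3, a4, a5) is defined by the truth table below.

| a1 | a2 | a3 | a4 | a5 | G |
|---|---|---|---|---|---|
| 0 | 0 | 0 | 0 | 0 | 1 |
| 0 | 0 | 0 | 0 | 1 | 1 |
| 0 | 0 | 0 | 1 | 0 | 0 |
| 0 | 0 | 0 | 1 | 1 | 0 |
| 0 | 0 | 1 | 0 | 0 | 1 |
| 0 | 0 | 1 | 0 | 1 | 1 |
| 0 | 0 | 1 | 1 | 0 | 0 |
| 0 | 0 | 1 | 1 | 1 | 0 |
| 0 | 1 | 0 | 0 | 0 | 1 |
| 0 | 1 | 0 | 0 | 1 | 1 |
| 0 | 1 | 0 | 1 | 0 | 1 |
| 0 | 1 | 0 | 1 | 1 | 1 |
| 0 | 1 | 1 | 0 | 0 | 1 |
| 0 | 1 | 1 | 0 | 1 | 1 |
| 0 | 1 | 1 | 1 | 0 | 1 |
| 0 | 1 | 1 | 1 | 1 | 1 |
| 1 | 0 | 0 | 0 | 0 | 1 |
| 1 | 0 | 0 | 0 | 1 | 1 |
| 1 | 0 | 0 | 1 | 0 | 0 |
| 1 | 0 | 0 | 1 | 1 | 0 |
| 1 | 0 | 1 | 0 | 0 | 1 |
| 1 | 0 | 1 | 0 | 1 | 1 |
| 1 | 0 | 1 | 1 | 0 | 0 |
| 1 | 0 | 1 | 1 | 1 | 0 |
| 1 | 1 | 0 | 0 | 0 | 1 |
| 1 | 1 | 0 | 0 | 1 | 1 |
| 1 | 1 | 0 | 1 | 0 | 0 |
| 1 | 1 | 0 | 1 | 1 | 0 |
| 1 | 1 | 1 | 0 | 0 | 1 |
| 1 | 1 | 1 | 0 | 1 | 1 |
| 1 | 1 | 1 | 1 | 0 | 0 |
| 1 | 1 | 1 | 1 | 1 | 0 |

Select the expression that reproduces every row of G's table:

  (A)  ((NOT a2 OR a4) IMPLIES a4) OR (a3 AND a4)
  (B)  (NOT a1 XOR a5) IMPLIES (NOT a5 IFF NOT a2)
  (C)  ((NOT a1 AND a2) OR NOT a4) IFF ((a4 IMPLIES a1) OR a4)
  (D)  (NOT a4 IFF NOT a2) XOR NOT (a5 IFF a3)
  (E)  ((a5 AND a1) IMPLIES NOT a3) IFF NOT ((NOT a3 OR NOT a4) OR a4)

(A): at (0,0,0,0,0) it gives 0, but G = 1 — eliminated.
(B): at (0,0,0,1,0) it gives 1, but G = 0 — eliminated.
(D): at (0,0,0,0,1) it gives 0, but G = 1 — eliminated.
(E): at (0,0,0,0,0) it gives 0, but G = 1 — eliminated.
That leaves (C). Evaluating it on every row reproduces the table of G exactly.

C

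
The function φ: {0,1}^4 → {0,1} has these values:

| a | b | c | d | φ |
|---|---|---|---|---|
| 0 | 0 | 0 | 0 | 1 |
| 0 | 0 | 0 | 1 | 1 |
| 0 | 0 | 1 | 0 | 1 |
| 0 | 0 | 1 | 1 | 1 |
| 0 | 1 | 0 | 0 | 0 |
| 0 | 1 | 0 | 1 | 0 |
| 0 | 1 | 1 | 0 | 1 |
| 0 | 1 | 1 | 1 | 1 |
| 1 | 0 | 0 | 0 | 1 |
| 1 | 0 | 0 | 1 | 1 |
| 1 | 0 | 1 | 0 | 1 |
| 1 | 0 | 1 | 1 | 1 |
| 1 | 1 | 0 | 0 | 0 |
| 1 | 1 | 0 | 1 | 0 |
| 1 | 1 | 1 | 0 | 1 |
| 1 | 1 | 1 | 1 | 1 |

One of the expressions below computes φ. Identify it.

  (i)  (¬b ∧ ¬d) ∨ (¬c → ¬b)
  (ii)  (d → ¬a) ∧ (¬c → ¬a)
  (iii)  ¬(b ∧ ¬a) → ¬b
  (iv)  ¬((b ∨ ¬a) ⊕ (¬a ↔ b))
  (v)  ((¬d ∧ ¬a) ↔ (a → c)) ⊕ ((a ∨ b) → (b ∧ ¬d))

i

(ii) fails at (0,1,0,0): the formula yields 1, φ is 0.
(iii) fails at (0,1,0,0): the formula yields 1, φ is 0.
(iv) fails at (0,0,0,0): the formula yields 0, φ is 1.
(v) fails at (0,0,0,0): the formula yields 0, φ is 1.
(i) is the remaining candidate, and it agrees with φ on all 16 inputs.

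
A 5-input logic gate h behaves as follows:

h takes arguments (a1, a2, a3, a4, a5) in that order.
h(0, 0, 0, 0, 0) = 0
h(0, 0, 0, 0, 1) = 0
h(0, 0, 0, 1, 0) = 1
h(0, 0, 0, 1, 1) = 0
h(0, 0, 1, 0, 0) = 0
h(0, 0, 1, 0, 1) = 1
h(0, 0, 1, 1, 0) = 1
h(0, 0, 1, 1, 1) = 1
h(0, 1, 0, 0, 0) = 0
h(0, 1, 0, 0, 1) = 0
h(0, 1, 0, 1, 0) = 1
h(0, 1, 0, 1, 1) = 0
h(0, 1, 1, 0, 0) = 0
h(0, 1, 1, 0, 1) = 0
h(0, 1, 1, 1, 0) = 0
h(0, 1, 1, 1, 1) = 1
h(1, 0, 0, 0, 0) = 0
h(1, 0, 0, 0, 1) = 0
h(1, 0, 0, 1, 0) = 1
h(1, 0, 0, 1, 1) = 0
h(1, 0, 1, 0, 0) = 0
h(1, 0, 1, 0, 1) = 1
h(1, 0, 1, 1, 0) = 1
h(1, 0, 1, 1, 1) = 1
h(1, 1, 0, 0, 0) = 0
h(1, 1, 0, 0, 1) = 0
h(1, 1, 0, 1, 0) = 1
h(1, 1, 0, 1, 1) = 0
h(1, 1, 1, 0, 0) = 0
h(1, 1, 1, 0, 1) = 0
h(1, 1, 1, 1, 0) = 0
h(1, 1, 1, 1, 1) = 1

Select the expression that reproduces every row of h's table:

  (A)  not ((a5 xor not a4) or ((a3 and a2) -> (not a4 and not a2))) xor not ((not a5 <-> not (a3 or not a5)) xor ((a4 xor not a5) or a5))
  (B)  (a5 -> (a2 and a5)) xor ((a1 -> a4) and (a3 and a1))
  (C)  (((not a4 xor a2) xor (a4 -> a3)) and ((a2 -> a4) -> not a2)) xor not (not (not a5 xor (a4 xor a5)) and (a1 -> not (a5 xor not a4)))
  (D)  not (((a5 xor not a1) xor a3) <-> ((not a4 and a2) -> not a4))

(B): at (0,0,0,0,0) it gives 1, but h = 0 — eliminated.
(C): at (0,0,0,0,0) it gives 1, but h = 0 — eliminated.
(D): at (0,0,0,0,1) it gives 1, but h = 0 — eliminated.
Only (A) survives; checking it on all 32 rows confirms it matches h.

A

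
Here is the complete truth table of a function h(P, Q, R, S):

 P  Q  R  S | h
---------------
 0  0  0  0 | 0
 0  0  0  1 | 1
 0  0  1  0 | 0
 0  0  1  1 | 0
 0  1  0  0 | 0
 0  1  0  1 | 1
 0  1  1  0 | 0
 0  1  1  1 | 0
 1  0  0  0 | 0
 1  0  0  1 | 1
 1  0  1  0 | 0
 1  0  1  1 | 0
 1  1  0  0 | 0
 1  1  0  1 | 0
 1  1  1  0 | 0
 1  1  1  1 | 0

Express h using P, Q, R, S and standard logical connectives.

h=1 on 3 inputs: (0,0,0,1), (0,1,0,1), (1,0,0,1). Reading each as a conjunction of literals (¬P·¬Q·¬R·S, ¬P·Q·¬R·S, P·¬Q·¬R·S) and taking the OR gives the canonical DNF.

h(P, Q, R, S) = ((((¬P ∧ ¬Q) ∧ ¬R) ∧ S) ∨ (((¬P ∧ Q) ∧ ¬R) ∧ S)) ∨ (((P ∧ ¬Q) ∧ ¬R) ∧ S)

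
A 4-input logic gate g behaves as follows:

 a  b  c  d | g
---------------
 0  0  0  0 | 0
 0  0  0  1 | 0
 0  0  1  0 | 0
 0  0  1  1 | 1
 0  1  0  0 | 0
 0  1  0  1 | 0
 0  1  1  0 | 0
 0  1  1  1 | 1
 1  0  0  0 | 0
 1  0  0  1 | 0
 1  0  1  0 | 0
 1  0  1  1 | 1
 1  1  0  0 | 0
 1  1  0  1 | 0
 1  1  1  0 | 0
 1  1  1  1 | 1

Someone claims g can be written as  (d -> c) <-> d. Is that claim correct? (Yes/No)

Yes

Check the formula against g row by row:
  a=0, b=0, c=0, d=0: formula gives 0, g = 0 ✓
  a=0, b=0, c=0, d=1: formula gives 0, g = 0 ✓
  a=0, b=0, c=1, d=0: formula gives 0, g = 0 ✓
  a=0, b=0, c=1, d=1: formula gives 1, g = 1 ✓
  …and likewise for the remaining 12 rows.
Every row agrees, so the formula is equivalent.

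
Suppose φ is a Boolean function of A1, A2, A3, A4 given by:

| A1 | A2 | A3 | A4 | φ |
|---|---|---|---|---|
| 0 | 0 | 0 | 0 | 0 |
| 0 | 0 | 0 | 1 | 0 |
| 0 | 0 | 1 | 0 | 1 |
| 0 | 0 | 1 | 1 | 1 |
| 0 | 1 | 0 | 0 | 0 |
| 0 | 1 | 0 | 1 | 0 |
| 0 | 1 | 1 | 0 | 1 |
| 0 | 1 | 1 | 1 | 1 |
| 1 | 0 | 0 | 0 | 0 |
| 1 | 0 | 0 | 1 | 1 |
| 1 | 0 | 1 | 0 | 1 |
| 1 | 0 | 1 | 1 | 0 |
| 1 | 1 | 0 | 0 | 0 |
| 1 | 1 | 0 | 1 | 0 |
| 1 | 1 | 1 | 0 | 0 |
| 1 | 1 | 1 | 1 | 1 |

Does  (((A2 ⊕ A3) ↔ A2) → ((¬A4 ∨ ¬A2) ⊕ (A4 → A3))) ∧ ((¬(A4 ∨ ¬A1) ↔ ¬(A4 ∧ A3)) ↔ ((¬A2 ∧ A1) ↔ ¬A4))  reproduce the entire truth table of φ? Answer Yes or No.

Evaluate (((A2 ⊕ A3) ↔ A2) → ((¬A4 ∨ ¬A2) ⊕ (A4 → A3))) ∧ ((¬(A4 ∨ ¬A1) ↔ ¬(A4 ∧ A3)) ↔ ((¬A2 ∧ A1) ↔ ¬A4)) on each row and compare to φ:
  A1=0, A2=0, A3=0, A4=0: formula gives 0, φ = 0 ✓
  A1=0, A2=0, A3=0, A4=1: formula gives 0, φ = 0 ✓
  A1=0, A2=0, A3=1, A4=0: formula gives 1, φ = 1 ✓
  A1=0, A2=0, A3=1, A4=1: formula gives 1, φ = 1 ✓
  … (the remaining 12 rows also agree.)
Every row agrees, so the formula is equivalent.

Yes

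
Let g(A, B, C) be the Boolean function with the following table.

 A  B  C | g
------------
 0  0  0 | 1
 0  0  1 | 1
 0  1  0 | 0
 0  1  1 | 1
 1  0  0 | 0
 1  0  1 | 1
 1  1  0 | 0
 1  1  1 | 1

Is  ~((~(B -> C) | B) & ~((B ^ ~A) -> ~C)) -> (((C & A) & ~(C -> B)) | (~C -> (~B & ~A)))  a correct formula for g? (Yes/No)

Test each input against both g and the formula:
  A=0, B=0, C=0: formula gives 1, g = 1 ✓
  A=0, B=0, C=1: formula gives 1, g = 1 ✓
  A=0, B=1, C=0: formula gives 0, g = 0 ✓
  A=0, B=1, C=1: formula gives 1, g = 1 ✓
  A=1, B=0, C=0: formula gives 0, g = 0 ✓
  …and likewise for the remaining 3 rows.
Every row agrees, so the formula is equivalent.

Yes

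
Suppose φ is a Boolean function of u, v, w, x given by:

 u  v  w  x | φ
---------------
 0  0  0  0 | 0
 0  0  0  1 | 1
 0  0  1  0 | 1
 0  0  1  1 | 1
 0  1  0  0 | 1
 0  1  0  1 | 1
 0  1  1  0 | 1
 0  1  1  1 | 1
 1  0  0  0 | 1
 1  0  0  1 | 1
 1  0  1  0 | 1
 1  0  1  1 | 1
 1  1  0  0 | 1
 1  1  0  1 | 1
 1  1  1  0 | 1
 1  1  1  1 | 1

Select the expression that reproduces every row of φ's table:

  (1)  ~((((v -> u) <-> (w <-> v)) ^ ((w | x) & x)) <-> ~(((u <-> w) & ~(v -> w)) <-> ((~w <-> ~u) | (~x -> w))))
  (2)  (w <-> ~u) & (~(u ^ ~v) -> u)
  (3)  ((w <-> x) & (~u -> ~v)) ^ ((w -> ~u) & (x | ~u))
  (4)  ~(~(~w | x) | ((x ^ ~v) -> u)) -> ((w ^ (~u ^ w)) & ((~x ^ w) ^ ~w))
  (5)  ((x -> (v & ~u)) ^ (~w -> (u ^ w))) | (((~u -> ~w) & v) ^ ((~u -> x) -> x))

4

(1) disagrees with φ on (0,0,1,1) (formula → 0, table → 1); rule it out.
(2) disagrees with φ on (0,0,0,1) (formula → 0, table → 1); rule it out.
(3) disagrees with φ on (0,0,1,1) (formula → 0, table → 1); rule it out.
(5) disagrees with φ on (0,0,0,0) (formula → 1, table → 0); rule it out.
That leaves (4). Evaluating it on every row reproduces the table of φ exactly.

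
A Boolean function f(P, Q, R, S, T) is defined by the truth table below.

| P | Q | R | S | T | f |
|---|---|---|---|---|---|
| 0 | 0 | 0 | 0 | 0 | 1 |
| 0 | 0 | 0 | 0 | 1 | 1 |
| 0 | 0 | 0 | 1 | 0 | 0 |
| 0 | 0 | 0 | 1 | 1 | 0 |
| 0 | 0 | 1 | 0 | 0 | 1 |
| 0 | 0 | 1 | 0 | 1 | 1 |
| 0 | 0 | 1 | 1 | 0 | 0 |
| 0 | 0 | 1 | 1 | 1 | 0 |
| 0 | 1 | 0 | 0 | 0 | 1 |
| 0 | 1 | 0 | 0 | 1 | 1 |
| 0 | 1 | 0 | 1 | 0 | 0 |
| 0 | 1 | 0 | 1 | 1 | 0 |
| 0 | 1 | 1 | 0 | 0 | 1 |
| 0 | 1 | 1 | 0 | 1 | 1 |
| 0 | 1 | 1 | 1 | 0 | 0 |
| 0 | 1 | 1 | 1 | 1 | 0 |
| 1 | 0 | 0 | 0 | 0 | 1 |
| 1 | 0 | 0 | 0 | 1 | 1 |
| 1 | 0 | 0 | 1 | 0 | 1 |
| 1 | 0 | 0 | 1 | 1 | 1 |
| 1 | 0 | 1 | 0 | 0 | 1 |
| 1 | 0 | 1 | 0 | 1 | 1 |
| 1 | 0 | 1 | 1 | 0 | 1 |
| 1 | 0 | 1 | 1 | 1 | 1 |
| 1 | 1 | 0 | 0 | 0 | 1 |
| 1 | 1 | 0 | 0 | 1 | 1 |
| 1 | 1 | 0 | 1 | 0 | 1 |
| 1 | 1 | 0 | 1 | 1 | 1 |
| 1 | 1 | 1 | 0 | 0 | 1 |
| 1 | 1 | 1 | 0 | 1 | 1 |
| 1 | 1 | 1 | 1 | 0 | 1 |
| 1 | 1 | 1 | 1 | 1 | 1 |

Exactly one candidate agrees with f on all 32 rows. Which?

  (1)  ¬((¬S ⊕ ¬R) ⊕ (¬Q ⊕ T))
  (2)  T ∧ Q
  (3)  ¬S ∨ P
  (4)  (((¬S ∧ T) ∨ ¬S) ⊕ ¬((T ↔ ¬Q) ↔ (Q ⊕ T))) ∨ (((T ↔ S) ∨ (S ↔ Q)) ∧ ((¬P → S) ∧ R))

3

(1): at (0,0,0,0,0) it gives 0, but f = 1 — eliminated.
(2): at (0,0,0,0,0) it gives 0, but f = 1 — eliminated.
(4): at (0,0,1,1,1) it gives 1, but f = 0 — eliminated.
(3) is the remaining candidate, and it agrees with f on all 32 inputs.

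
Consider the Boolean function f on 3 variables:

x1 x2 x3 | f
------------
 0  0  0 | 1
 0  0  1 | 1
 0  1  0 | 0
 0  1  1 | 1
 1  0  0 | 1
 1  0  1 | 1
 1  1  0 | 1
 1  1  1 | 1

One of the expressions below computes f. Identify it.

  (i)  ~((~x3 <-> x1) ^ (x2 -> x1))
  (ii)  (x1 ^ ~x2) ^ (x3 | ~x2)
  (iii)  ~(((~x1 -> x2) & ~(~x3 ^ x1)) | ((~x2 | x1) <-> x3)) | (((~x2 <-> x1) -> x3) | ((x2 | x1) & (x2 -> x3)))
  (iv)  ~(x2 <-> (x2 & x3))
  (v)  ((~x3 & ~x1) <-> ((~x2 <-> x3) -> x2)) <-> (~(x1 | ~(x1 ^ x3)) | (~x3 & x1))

iii

(i): at (0,0,0) it gives 0, but f = 1 — eliminated.
(ii): at (0,0,0) it gives 0, but f = 1 — eliminated.
(iv): at (0,0,0) it gives 0, but f = 1 — eliminated.
(v): at (0,0,0) it gives 0, but f = 1 — eliminated.
(iii) is the remaining candidate, and it agrees with f on all 8 inputs.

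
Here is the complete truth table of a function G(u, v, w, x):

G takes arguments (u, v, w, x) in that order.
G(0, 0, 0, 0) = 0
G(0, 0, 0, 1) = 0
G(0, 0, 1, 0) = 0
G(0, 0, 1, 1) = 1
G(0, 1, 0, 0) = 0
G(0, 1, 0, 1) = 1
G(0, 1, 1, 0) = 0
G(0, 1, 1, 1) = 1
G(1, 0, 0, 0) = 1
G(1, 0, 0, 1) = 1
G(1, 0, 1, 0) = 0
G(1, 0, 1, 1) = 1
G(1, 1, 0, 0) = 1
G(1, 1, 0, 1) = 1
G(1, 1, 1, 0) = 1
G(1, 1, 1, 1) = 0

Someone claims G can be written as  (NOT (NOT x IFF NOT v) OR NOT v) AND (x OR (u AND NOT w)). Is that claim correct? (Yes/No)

No

Check the formula against G row by row:
  u=0, v=0, w=0, x=0: formula gives 0, G = 0 ✓
  u=0, v=0, w=0, x=1: formula gives 1, but G = 0 ✗
Since they disagree at (0,0,0,1), the expression is not a correct formula for G.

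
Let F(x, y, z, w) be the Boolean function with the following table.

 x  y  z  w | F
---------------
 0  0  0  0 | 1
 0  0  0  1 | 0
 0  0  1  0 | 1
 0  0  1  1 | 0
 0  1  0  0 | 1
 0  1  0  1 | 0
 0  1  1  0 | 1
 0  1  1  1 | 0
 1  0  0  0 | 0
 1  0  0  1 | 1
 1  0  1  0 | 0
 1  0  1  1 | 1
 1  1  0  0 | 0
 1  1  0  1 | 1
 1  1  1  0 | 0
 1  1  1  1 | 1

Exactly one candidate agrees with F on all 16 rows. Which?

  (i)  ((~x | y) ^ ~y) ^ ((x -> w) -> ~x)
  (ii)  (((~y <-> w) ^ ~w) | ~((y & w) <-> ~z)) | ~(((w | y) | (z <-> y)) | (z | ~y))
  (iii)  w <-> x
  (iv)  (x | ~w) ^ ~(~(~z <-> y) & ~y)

(i): at (0,0,0,1) it gives 1, but F = 0 — eliminated.
(ii): at (0,0,0,1) it gives 1, but F = 0 — eliminated.
(iv): at (0,0,1,0) it gives 0, but F = 1 — eliminated.
That leaves (iii). Evaluating it on every row reproduces the table of F exactly.

iii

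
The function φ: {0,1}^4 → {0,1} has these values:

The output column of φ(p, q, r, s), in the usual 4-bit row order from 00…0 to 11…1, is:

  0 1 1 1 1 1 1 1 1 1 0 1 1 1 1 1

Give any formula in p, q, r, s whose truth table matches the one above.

There are just 2 zero rows: (0,0,0,0), (1,0,1,0). Their minterms are ¬p·¬q·¬r·¬s, p·¬q·r·¬s; the OR of those covers precisely the 0-outputs, and negating it yields φ.

φ(p, q, r, s) = ~((((~p & ~q) & ~r) & ~s) | (((p & ~q) & r) & ~s))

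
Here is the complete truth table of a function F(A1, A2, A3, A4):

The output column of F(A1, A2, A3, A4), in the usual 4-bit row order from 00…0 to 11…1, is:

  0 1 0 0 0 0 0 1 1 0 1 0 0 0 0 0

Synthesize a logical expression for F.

F(A1, A2, A3, A4) = (((((~A1 & ~A2) & ~A3) & A4) | (((~A1 & A2) & A3) & A4)) | (((A1 & ~A2) & ~A3) & ~A4)) | (((A1 & ~A2) & A3) & ~A4)

F=1 on 4 inputs: (0,0,0,1), (0,1,1,1), (1,0,0,0), (1,0,1,0). Reading each as a conjunction of literals (¬A1·¬A2·¬A3·A4, ¬A1·A2·A3·A4, A1·¬A2·¬A3·¬A4, A1·¬A2·A3·¬A4) and taking the OR gives the canonical DNF.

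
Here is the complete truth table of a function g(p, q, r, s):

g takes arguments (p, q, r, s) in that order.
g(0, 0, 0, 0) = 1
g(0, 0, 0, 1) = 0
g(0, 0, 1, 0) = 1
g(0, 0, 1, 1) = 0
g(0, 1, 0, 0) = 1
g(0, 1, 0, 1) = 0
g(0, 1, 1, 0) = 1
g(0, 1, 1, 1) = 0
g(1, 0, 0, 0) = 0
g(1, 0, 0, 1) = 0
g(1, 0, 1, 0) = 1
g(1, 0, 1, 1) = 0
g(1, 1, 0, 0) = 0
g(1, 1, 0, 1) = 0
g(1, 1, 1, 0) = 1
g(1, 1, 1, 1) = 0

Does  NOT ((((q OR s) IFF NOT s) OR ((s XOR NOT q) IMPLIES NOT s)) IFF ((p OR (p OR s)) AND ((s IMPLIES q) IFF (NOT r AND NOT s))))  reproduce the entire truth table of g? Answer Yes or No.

Test each input against both g and the formula:
  p=0, q=0, r=0, s=0: formula gives 1, g = 1 ✓
  p=0, q=0, r=0, s=1: formula gives 0, g = 0 ✓
  p=0, q=0, r=1, s=0: formula gives 1, g = 1 ✓
  p=0, q=0, r=1, s=1: formula gives 0, g = 0 ✓
  …and likewise for the remaining 12 rows.
Every row agrees, so the formula is equivalent.

Yes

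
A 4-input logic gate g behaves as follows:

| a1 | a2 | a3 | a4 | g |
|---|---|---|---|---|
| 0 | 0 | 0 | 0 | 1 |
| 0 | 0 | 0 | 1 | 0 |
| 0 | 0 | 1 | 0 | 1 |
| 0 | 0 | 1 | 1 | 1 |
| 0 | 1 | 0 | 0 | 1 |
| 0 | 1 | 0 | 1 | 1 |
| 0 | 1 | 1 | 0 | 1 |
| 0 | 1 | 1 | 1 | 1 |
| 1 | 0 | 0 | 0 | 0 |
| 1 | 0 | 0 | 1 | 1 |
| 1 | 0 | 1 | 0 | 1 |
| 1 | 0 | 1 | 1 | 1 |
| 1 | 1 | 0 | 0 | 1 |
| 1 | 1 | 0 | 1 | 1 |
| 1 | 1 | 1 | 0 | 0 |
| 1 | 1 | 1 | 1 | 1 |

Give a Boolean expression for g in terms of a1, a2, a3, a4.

g(a1, a2, a3, a4) = not (((((not a1 and not a2) and not a3) and a4) or (((a1 and not a2) and not a3) and not a4)) or (((a1 and a2) and a3) and not a4))

g is 0 on only 3 rows — (0,0,0,1), (1,0,0,0), (1,1,1,0). Writing each as a minterm (¬a1·¬a2·¬a3·a4, a1·¬a2·¬a3·¬a4, a1·a2·a3·¬a4) and OR-ing them characterizes exactly where g=0, so g is the negation of that disjunction.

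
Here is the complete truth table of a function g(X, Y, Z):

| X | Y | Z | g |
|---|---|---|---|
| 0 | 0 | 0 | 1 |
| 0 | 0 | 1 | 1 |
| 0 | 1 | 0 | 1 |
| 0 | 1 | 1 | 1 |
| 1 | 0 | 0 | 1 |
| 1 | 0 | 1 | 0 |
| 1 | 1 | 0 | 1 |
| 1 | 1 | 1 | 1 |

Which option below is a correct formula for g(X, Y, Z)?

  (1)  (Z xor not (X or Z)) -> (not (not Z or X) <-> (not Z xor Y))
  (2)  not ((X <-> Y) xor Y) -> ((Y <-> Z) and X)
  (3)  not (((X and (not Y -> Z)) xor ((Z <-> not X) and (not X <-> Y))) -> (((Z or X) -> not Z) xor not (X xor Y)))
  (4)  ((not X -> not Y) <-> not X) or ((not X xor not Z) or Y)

4

(1) fails at (0,0,0): the formula yields 0, g is 1.
(2) fails at (1,1,0): the formula yields 0, g is 1.
(3) fails at (0,0,0): the formula yields 0, g is 1.
(4) is the remaining candidate, and it agrees with g on all 8 inputs.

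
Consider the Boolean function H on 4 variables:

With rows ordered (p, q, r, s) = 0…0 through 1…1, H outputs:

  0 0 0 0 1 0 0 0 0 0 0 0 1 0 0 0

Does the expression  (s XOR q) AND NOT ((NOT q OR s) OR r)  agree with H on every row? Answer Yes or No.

Yes

Test each input against both H and the formula:
  p=0, q=0, r=0, s=0: formula gives 0, H = 0 ✓
  p=0, q=0, r=0, s=1: formula gives 0, H = 0 ✓
  p=0, q=0, r=1, s=0: formula gives 0, H = 0 ✓
  p=0, q=0, r=1, s=1: formula gives 0, H = 0 ✓
  …and likewise for the remaining 12 rows.
No disagreement on any input; they are logically equivalent.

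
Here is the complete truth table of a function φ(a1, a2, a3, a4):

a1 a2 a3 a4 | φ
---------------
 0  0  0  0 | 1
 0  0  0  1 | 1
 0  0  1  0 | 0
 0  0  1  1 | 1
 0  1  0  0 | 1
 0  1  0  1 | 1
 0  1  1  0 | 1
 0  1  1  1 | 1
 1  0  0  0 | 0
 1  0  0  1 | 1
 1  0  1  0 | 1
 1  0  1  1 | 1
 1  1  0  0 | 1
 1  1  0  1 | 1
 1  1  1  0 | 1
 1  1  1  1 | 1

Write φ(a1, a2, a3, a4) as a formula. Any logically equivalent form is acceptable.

φ is 0 on only 2 rows — (0,0,1,0), (1,0,0,0). Writing each as a minterm (¬a1·¬a2·a3·¬a4, a1·¬a2·¬a3·¬a4) and OR-ing them characterizes exactly where φ=0, so φ is the negation of that disjunction.

φ(a1, a2, a3, a4) = ~((((~a1 & ~a2) & a3) & ~a4) | (((a1 & ~a2) & ~a3) & ~a4))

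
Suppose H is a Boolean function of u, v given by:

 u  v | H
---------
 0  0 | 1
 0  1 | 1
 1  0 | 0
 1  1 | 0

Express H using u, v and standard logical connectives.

H(u, v) = ¬u

The output is the negation of u.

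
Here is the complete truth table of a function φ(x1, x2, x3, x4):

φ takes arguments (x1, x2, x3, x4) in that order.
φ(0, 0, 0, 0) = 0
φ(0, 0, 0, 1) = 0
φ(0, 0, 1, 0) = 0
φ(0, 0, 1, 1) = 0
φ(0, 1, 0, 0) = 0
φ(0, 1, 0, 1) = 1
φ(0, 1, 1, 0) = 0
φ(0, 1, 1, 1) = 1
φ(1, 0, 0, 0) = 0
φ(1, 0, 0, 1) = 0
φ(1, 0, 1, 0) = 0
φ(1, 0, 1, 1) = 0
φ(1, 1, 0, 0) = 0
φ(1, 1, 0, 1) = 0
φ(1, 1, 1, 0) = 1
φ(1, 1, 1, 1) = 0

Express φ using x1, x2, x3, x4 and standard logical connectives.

The 1-rows are (0,1,0,1), (0,1,1,1), (1,1,1,0). Each contributes one minterm — ¬x1·x2·¬x3·x4; ¬x1·x2·x3·x4; x1·x2·x3·¬x4 — and their disjunction is a sum-of-products form of φ.

φ(x1, x2, x3, x4) = ((((x1' · x2) · x3') · x4) + (((x1' · x2) · x3) · x4)) + (((x1 · x2) · x3) · x4')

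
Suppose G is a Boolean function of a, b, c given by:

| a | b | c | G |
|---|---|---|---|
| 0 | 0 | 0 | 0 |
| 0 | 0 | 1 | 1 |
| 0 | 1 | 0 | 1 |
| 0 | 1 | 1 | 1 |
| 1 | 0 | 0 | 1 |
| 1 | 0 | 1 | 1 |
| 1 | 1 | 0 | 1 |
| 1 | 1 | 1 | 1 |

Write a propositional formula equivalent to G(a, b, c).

The output is 1 whenever at least one input is 1 — the OR of all inputs.

G(a, b, c) = (a or b) or c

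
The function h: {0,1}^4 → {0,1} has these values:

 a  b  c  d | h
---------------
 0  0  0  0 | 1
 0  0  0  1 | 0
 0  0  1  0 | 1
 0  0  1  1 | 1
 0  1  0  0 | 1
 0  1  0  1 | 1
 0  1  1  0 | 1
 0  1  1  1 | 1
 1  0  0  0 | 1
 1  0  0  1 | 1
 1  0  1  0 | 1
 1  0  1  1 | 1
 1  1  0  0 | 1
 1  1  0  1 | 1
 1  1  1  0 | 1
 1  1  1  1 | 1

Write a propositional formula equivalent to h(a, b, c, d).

h(a, b, c, d) = not (((not a and not b) and not c) and d)

h is 0 on exactly one input, (0,0,0,1), whose minterm is ¬a·¬b·¬c·d. So h is the negation of that single conjunction.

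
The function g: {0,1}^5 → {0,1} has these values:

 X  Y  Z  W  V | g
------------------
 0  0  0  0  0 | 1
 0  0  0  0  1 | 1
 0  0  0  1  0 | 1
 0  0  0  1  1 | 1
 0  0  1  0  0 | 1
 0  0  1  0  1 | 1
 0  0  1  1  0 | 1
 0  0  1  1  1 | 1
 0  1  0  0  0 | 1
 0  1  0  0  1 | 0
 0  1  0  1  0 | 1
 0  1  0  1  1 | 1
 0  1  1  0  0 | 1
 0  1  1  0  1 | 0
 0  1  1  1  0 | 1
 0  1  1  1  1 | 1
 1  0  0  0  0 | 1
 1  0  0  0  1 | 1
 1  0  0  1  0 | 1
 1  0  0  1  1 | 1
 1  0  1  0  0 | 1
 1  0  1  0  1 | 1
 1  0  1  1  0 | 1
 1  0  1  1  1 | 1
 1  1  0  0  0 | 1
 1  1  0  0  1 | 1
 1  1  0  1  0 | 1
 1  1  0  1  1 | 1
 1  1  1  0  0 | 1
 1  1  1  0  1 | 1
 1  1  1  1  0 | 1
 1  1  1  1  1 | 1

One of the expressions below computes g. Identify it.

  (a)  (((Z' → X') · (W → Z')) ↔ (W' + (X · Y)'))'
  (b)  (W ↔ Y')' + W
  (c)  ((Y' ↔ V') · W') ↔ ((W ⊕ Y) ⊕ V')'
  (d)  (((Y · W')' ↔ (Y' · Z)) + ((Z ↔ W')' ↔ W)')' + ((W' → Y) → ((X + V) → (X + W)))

(a) disagrees with g on (0,0,0,0,0) (formula → 0, table → 1); rule it out.
(b) disagrees with g on (0,1,0,0,0) (formula → 0, table → 1); rule it out.
(c) disagrees with g on (0,0,0,0,0) (formula → 0, table → 1); rule it out.
That leaves (d). Evaluating it on every row reproduces the table of g exactly.

d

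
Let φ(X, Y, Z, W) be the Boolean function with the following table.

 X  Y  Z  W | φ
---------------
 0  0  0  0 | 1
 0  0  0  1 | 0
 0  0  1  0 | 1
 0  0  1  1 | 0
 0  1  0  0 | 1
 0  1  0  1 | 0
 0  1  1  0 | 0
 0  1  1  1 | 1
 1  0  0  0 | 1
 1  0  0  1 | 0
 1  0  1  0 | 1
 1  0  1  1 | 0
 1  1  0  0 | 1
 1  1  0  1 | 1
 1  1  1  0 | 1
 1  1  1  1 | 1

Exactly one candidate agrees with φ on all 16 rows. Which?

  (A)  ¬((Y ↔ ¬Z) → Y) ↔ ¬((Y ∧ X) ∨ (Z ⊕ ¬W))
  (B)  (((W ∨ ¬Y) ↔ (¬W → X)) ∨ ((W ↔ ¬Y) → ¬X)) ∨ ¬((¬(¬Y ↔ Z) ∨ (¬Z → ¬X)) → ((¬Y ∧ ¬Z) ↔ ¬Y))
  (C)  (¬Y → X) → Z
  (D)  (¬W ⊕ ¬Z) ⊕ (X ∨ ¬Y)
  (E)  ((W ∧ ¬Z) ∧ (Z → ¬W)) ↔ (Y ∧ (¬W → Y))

(B) disagrees with φ on (0,0,0,1) (formula → 1, table → 0); rule it out.
(C) disagrees with φ on (0,0,0,1) (formula → 1, table → 0); rule it out.
(D) disagrees with φ on (0,0,1,0) (formula → 0, table → 1); rule it out.
(E) disagrees with φ on (0,0,1,1) (formula → 1, table → 0); rule it out.
That leaves (A). Evaluating it on every row reproduces the table of φ exactly.

A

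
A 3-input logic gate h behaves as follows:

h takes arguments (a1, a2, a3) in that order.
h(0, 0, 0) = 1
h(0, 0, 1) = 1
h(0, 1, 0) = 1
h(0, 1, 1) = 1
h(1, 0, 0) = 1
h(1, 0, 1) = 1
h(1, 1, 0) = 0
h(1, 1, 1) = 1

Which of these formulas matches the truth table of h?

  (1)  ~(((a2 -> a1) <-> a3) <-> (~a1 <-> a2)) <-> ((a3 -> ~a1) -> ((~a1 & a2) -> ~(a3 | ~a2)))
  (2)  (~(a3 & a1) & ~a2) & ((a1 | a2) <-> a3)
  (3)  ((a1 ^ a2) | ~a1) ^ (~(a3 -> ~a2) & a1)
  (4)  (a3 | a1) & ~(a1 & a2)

(1) fails at (0,0,0): the formula yields 0, h is 1.
(2) fails at (0,0,1): the formula yields 0, h is 1.
(4) fails at (0,0,0): the formula yields 0, h is 1.
Only (3) survives; checking it on all 8 rows confirms it matches h.

3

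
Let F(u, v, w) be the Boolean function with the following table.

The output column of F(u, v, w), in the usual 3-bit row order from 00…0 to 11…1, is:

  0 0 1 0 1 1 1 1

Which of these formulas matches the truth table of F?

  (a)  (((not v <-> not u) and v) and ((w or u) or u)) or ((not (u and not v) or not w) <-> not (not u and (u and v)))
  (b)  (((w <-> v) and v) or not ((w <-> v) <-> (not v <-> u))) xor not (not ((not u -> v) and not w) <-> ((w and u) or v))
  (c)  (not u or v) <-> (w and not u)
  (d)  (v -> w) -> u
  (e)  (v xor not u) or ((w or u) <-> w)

(a): at (0,0,0) it gives 1, but F = 0 — eliminated.
(b): at (0,0,1) it gives 1, but F = 0 — eliminated.
(c): at (0,0,1) it gives 1, but F = 0 — eliminated.
(e): at (0,0,0) it gives 1, but F = 0 — eliminated.
(d) is the remaining candidate, and it agrees with F on all 8 inputs.

d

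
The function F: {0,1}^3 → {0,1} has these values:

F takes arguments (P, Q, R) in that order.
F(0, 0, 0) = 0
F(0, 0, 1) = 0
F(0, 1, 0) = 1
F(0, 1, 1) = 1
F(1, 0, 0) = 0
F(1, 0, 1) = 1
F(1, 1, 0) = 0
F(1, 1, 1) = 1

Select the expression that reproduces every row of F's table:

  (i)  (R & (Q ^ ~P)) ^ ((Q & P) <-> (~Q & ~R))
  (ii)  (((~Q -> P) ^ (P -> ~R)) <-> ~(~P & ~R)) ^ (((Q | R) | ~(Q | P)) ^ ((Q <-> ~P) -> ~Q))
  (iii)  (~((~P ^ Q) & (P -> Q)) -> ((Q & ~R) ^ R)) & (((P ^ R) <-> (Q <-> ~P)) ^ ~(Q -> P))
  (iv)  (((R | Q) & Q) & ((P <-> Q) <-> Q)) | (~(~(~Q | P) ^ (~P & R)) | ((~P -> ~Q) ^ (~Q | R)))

(ii) disagrees with F on (0,0,1) (formula → 1, table → 0); rule it out.
(iii) disagrees with F on (0,0,0) (formula → 1, table → 0); rule it out.
(iv) disagrees with F on (0,0,0) (formula → 1, table → 0); rule it out.
(i) is the remaining candidate, and it agrees with F on all 8 inputs.

i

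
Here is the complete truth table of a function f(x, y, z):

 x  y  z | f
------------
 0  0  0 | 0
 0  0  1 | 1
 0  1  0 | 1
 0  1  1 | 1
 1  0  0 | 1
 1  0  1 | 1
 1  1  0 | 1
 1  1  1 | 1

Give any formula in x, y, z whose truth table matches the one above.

The output is 1 whenever at least one input is 1 — the OR of all inputs.

f(x, y, z) = (x | y) | z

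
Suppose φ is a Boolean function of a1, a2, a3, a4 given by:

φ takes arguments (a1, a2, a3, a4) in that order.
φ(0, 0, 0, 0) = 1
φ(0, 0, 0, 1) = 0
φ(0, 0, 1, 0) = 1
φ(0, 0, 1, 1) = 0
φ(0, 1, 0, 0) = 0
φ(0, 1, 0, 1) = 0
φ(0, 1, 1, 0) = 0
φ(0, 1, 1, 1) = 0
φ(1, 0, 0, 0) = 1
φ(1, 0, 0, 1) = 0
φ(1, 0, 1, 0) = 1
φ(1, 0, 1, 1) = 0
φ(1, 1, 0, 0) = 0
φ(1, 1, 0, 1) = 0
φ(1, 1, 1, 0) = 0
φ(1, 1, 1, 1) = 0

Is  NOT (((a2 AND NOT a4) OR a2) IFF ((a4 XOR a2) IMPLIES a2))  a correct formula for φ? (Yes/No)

Yes

Test each input against both φ and the formula:
  a1=0, a2=0, a3=0, a4=0: formula gives 1, φ = 1 ✓
  a1=0, a2=0, a3=0, a4=1: formula gives 0, φ = 0 ✓
  a1=0, a2=0, a3=1, a4=0: formula gives 1, φ = 1 ✓
  a1=0, a2=0, a3=1, a4=1: formula gives 0, φ = 0 ✓
  …and likewise for the remaining 12 rows.
No disagreement on any input; they are logically equivalent.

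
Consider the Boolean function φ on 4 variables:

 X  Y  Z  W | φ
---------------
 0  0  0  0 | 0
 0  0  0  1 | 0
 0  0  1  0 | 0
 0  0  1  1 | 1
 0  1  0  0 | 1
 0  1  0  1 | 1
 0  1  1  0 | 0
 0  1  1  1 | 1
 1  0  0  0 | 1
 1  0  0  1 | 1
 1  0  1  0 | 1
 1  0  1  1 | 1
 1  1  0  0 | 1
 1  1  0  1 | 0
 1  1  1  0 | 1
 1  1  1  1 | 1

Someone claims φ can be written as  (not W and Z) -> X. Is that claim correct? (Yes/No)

Test each input against both φ and the formula:
  X=0, Y=0, Z=0, W=0: formula gives 1, but φ = 0 ✗
Row (0,0,0,0) is a counterexample, so the formula is not equivalent to φ.

No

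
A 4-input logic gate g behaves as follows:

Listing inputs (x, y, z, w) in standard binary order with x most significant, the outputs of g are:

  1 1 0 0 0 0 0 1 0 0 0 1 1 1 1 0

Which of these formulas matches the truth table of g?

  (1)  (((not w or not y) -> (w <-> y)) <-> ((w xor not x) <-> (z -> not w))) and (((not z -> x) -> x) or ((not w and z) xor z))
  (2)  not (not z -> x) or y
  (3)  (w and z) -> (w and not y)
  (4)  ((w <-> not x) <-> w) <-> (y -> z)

(2): at (0,1,0,0) it gives 1, but g = 0 — eliminated.
(3): at (0,0,1,0) it gives 1, but g = 0 — eliminated.
(4): at (0,0,1,0) it gives 1, but g = 0 — eliminated.
Only (1) survives; checking it on all 16 rows confirms it matches g.

1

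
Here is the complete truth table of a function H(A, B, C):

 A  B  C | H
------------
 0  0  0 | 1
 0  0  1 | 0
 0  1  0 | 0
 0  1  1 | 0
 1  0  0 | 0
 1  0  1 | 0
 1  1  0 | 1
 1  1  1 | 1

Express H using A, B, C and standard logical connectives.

H=1 on 3 inputs: (0,0,0), (1,1,0), (1,1,1). Reading each as a conjunction of literals (¬A·¬B·¬C, A·B·¬C, A·B·C) and taking the OR gives the canonical DNF.

H(A, B, C) = (((~A & ~B) & ~C) | ((A & B) & ~C)) | ((A & B) & C)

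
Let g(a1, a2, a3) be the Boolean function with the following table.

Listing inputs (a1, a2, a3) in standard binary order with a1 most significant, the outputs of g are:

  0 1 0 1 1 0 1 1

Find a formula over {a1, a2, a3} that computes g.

g(a1, a2, a3) = not ((((not a1 and not a2) and not a3) or ((not a1 and a2) and not a3)) or ((a1 and not a2) and a3))

The 0-rows are (0,0,0), (0,1,0), (1,0,1). Take each as a conjunction (¬a1·¬a2·¬a3, ¬a1·a2·¬a3, a1·¬a2·a3), form their disjunction, and complement — that gives a formula that is 1 everywhere g is.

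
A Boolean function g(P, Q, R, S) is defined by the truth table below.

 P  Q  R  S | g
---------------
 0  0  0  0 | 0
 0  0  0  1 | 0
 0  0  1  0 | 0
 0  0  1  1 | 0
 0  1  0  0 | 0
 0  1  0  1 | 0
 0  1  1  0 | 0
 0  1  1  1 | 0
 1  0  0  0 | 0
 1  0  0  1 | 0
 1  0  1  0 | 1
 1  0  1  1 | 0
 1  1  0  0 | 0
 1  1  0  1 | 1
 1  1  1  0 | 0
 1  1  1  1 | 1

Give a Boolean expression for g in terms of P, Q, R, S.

g=1 on 3 inputs: (1,0,1,0), (1,1,0,1), (1,1,1,1). Reading each as a conjunction of literals (P·¬Q·R·¬S, P·Q·¬R·S, P·Q·R·S) and taking the OR gives the canonical DNF.

g(P, Q, R, S) = ((((P ∧ ¬Q) ∧ R) ∧ ¬S) ∨ (((P ∧ Q) ∧ ¬R) ∧ S)) ∨ (((P ∧ Q) ∧ R) ∧ S)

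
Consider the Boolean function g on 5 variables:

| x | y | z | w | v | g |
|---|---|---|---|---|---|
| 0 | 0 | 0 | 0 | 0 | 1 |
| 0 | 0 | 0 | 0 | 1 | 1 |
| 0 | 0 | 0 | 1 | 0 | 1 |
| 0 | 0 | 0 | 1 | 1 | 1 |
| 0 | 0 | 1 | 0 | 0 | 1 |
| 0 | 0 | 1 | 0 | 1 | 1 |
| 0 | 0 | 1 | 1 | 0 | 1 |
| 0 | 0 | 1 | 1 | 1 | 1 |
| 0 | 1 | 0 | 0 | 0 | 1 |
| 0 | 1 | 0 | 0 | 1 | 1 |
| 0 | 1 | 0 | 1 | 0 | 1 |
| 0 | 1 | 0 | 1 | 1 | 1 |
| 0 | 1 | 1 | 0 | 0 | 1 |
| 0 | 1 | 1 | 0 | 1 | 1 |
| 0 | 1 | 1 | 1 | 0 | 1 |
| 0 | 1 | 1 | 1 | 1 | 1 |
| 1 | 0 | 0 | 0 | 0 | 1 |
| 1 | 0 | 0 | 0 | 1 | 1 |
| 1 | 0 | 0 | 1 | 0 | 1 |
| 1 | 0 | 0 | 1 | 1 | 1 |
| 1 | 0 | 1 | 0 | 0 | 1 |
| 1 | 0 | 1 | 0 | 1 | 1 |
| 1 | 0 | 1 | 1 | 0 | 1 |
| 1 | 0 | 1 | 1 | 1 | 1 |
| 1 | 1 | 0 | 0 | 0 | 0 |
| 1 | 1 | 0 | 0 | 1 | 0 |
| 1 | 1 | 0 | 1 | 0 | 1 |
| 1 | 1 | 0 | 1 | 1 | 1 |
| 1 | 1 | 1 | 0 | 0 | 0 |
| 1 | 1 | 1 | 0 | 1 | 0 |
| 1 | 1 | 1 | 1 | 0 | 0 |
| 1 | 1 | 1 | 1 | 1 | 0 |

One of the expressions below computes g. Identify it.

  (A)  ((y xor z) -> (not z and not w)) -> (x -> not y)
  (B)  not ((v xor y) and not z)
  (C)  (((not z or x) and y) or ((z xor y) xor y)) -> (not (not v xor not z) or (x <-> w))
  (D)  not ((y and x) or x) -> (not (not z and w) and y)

A

(B) disagrees with g on (0,0,0,0,1) (formula → 0, table → 1); rule it out.
(C) disagrees with g on (0,0,1,1,0) (formula → 0, table → 1); rule it out.
(D) disagrees with g on (0,0,0,0,0) (formula → 0, table → 1); rule it out.
Only (A) survives; checking it on all 32 rows confirms it matches g.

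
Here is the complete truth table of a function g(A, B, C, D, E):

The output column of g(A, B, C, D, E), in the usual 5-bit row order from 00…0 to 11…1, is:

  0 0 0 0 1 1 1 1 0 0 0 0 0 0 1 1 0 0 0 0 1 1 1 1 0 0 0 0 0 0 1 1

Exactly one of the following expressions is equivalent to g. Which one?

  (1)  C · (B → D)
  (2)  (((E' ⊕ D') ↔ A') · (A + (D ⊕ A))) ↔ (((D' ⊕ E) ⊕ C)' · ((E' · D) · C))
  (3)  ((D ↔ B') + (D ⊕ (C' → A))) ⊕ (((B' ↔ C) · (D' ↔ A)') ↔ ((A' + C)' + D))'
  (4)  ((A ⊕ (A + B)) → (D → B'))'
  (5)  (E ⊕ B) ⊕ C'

(2) fails at (0,0,0,0,0): the formula yields 1, g is 0.
(3) fails at (0,0,1,0,0): the formula yields 0, g is 1.
(4) fails at (0,0,1,0,0): the formula yields 0, g is 1.
(5) fails at (0,0,0,0,0): the formula yields 1, g is 0.
That leaves (1). Evaluating it on every row reproduces the table of g exactly.

1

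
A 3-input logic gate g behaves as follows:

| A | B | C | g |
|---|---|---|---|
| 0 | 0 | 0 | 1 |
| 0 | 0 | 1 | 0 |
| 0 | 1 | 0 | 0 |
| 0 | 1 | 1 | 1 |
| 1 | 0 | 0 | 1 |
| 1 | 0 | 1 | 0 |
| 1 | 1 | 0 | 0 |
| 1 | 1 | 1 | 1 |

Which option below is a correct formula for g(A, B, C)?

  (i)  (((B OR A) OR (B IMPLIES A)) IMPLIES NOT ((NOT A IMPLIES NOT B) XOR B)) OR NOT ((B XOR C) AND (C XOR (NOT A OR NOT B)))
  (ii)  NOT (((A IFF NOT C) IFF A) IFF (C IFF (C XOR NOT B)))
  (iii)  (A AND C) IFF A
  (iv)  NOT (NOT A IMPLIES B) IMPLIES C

(i) fails at (0,0,1): the formula yields 1, g is 0.
(iii) fails at (0,0,1): the formula yields 1, g is 0.
(iv) fails at (0,0,0): the formula yields 0, g is 1.
That leaves (ii). Evaluating it on every row reproduces the table of g exactly.

ii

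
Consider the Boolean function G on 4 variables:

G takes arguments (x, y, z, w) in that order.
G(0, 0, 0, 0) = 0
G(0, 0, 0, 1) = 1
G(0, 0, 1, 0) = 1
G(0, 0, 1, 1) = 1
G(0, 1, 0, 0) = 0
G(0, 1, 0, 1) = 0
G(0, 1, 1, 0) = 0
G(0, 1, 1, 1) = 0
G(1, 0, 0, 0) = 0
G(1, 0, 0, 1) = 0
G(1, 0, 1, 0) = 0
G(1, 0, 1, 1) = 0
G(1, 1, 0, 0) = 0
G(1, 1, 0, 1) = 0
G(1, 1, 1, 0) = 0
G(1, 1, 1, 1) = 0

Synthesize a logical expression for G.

G=1 on 3 inputs: (0,0,0,1), (0,0,1,0), (0,0,1,1). Reading each as a conjunction of literals (¬x·¬y·¬z·w, ¬x·¬y·z·¬w, ¬x·¬y·z·w) and taking the OR gives the canonical DNF.

G(x, y, z, w) = ((((NOT x AND NOT y) AND NOT z) AND w) OR (((NOT x AND NOT y) AND z) AND NOT w)) OR (((NOT x AND NOT y) AND z) AND w)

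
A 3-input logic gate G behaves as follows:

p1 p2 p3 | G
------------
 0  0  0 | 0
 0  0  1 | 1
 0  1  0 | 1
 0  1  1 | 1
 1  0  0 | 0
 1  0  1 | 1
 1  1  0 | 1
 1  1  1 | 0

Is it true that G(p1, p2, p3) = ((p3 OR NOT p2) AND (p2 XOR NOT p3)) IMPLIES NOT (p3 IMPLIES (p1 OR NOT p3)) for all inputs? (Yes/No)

Evaluate ((p3 OR NOT p2) AND (p2 XOR NOT p3)) IMPLIES NOT (p3 IMPLIES (p1 OR NOT p3)) on each row and compare to G:
  p1=0, p2=0, p3=0: formula gives 0, G = 0 ✓
  p1=0, p2=0, p3=1: formula gives 1, G = 1 ✓
  p1=0, p2=1, p3=0: formula gives 1, G = 1 ✓
  p1=0, p2=1, p3=1: formula gives 1, G = 1 ✓
  p1=1, p2=0, p3=0: formula gives 0, G = 0 ✓
  … (the remaining 3 rows also agree.)
All 8 rows match — the expression computes G exactly.

Yes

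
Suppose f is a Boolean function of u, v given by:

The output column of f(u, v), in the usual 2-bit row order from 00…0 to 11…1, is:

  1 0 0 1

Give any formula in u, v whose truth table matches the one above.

Collect the rows where f=1 — (0,0), (1,1) — and write one minterm per row: ¬u·¬v, u·v. Their union (logical OR) reproduces the table exactly.

f(u, v) = (¬u ∧ ¬v) ∨ (u ∧ v)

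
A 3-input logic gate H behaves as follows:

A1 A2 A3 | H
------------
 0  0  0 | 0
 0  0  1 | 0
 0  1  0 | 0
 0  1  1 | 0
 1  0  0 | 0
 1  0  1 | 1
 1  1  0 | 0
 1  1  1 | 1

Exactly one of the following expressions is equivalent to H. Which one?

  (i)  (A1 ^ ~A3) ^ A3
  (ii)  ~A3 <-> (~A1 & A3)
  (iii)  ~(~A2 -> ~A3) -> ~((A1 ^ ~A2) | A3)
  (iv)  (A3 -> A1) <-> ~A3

(i) disagrees with H on (0,0,0) (formula → 1, table → 0); rule it out.
(iii) disagrees with H on (0,0,0) (formula → 1, table → 0); rule it out.
(iv) disagrees with H on (0,0,0) (formula → 1, table → 0); rule it out.
(ii) is the remaining candidate, and it agrees with H on all 8 inputs.

ii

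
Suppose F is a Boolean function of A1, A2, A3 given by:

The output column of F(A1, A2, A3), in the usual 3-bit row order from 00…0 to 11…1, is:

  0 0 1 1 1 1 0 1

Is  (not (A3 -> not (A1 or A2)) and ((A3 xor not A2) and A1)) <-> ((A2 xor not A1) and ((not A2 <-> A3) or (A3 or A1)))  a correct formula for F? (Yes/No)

Evaluate (not (A3 -> not (A1 or A2)) and ((A3 xor not A2) and A1)) <-> ((A2 xor not A1) and ((not A2 <-> A3) or (A3 or A1))) on each row and compare to F:
  A1=0, A2=0, A3=0: formula gives 1, but F = 0 ✗
A single disagreement suffices: at (0,0,0) they differ, so the formula does not compute F.

No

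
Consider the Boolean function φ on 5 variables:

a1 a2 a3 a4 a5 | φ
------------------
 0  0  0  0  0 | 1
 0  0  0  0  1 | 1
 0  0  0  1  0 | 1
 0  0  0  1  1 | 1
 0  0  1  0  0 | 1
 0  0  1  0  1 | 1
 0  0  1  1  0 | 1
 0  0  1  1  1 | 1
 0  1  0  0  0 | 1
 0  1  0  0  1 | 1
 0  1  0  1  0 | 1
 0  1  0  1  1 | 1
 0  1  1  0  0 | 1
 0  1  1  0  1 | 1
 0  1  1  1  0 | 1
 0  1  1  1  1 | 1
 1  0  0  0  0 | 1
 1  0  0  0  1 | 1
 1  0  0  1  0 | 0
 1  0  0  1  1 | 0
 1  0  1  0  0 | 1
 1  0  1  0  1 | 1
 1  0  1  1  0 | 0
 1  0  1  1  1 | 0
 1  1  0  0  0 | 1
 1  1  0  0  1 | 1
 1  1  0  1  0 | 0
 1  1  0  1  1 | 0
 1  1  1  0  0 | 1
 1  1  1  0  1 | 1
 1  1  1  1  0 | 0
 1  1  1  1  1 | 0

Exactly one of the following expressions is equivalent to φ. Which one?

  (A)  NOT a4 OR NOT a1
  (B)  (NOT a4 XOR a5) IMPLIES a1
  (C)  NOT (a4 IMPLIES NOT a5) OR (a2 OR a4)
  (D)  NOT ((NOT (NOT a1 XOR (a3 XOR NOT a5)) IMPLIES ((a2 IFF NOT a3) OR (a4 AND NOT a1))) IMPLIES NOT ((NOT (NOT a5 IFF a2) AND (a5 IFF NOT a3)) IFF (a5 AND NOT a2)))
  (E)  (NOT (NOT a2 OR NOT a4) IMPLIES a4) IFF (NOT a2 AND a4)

A

(B) fails at (0,0,0,0,0): the formula yields 0, φ is 1.
(C) fails at (0,0,0,0,0): the formula yields 0, φ is 1.
(D) fails at (0,0,0,0,0): the formula yields 0, φ is 1.
(E) fails at (0,0,0,0,0): the formula yields 0, φ is 1.
That leaves (A). Evaluating it on every row reproduces the table of φ exactly.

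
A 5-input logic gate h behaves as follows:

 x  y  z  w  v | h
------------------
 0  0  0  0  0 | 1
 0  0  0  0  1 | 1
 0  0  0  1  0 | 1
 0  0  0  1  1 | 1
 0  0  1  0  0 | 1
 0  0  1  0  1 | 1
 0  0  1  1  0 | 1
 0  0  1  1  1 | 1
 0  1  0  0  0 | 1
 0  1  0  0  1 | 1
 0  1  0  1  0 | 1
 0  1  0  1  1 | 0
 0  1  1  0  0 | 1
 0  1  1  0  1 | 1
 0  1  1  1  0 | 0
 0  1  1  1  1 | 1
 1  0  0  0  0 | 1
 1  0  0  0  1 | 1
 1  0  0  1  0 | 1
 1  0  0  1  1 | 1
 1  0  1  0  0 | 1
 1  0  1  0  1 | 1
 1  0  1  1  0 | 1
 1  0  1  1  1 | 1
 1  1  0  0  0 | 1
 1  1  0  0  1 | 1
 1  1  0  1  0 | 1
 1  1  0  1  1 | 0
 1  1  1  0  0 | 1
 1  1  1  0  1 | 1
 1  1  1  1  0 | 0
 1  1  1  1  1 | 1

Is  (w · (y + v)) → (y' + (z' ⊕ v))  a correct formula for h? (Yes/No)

Yes

Check the formula against h row by row:
  x=0, y=0, z=0, w=0, v=0: formula gives 1, h = 1 ✓
  x=0, y=0, z=0, w=0, v=1: formula gives 1, h = 1 ✓
  x=0, y=0, z=0, w=1, v=0: formula gives 1, h = 1 ✓
  x=0, y=0, z=0, w=1, v=1: formula gives 1, h = 1 ✓
  … (the remaining 28 rows also agree.)
Every row agrees, so the formula is equivalent.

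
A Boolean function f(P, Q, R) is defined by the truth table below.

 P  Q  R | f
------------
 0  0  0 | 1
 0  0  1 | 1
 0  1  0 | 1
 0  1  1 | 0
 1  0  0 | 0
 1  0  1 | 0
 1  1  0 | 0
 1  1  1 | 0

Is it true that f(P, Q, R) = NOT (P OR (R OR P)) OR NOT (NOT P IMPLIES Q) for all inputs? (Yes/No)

Test each input against both f and the formula:
  P=0, Q=0, R=0: formula gives 1, f = 1 ✓
  P=0, Q=0, R=1: formula gives 1, f = 1 ✓
  P=0, Q=1, R=0: formula gives 1, f = 1 ✓
  P=0, Q=1, R=1: formula gives 0, f = 0 ✓
  P=1, Q=0, R=0: formula gives 0, f = 0 ✓
  … (the remaining 3 rows also agree.)
All 8 rows match — the expression computes f exactly.

Yes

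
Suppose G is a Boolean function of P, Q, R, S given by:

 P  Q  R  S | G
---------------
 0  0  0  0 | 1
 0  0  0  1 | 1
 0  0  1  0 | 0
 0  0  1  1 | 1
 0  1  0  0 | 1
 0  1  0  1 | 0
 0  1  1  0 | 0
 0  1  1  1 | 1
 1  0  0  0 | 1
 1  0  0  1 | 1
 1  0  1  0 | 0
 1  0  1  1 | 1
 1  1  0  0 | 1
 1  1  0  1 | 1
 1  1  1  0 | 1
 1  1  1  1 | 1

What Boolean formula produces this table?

G(P, Q, R, S) = ¬((((((¬P ∧ ¬Q) ∧ R) ∧ ¬S) ∨ (((¬P ∧ Q) ∧ ¬R) ∧ S)) ∨ (((¬P ∧ Q) ∧ R) ∧ ¬S)) ∨ (((P ∧ ¬Q) ∧ R) ∧ ¬S))

G is 0 on only 4 rows — (0,0,1,0), (0,1,0,1), (0,1,1,0), (1,0,1,0). Writing each as a minterm (¬P·¬Q·R·¬S, ¬P·Q·¬R·S, ¬P·Q·R·¬S, P·¬Q·R·¬S) and OR-ing them characterizes exactly where G=0, so G is the negation of that disjunction.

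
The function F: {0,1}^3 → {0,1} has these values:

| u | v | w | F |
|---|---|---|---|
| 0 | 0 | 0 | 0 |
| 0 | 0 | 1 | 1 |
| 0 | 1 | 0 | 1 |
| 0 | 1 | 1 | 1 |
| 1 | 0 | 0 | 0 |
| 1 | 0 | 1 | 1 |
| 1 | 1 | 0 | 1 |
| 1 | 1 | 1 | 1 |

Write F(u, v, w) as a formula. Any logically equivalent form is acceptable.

F(u, v, w) = ¬(((¬u ∧ ¬v) ∧ ¬w) ∨ ((u ∧ ¬v) ∧ ¬w))

The 0-rows are (0,0,0), (1,0,0). Take each as a conjunction (¬u·¬v·¬w, u·¬v·¬w), form their disjunction, and complement — that gives a formula that is 1 everywhere F is.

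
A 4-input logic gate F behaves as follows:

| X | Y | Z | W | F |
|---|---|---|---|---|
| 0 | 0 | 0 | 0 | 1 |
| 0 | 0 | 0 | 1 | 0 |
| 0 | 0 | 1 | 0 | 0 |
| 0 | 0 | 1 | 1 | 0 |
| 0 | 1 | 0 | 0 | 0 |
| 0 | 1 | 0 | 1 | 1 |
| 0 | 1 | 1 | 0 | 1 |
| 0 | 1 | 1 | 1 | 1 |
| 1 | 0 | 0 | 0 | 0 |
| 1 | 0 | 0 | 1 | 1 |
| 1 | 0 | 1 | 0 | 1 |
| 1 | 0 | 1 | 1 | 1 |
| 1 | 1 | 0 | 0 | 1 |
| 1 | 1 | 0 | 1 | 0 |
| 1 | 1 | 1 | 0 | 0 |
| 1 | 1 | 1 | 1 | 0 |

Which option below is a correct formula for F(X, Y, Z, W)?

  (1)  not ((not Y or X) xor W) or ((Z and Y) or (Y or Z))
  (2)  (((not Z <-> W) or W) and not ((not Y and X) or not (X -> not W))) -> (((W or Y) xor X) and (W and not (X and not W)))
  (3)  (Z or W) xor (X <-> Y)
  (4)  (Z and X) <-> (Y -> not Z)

(1) fails at (0,0,0,0): the formula yields 0, F is 1.
(2) fails at (0,0,0,1): the formula yields 1, F is 0.
(4) fails at (0,0,0,0): the formula yields 0, F is 1.
That leaves (3). Evaluating it on every row reproduces the table of F exactly.

3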